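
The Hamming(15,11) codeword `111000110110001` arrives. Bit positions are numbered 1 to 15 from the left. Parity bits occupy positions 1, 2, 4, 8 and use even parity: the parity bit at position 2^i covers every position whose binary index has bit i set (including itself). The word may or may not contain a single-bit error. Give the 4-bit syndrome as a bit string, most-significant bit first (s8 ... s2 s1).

0001

s1: b1⊕b3⊕b5⊕b7⊕b9⊕b11⊕b13⊕b15 = 1⊕1⊕0⊕1⊕0⊕1⊕0⊕1 = 1
s2: b2⊕b3⊕b6⊕b7⊕b10⊕b11⊕b14⊕b15 = 1⊕1⊕0⊕1⊕1⊕1⊕0⊕1 = 0
s4: b4⊕b5⊕b6⊕b7⊕b12⊕b13⊕b14⊕b15 = 0⊕0⊕0⊕1⊕0⊕0⊕0⊕1 = 0
s8: b8⊕b9⊕b10⊕b11⊕b12⊕b13⊕b14⊕b15 = 1⊕0⊕1⊕1⊕0⊕0⊕0⊕1 = 0
Syndrome (s8...s1) = 0001 → position 1.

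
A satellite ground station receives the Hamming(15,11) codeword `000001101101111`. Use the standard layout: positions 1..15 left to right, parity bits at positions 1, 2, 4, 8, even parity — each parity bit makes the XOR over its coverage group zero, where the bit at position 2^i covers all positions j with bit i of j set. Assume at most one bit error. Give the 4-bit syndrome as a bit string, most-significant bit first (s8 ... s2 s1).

0010

s1: b1⊕b3⊕b5⊕b7⊕b9⊕b11⊕b13⊕b15 = 0⊕0⊕0⊕1⊕1⊕0⊕1⊕1 = 0
s2: b2⊕b3⊕b6⊕b7⊕b10⊕b11⊕b14⊕b15 = 0⊕0⊕1⊕1⊕1⊕0⊕1⊕1 = 1
s4: b4⊕b5⊕b6⊕b7⊕b12⊕b13⊕b14⊕b15 = 0⊕0⊕1⊕1⊕1⊕1⊕1⊕1 = 0
s8: b8⊕b9⊕b10⊕b11⊕b12⊕b13⊕b14⊕b15 = 0⊕1⊕1⊕0⊕1⊕1⊕1⊕1 = 0
Syndrome (s8...s1) = 0010 → position 2.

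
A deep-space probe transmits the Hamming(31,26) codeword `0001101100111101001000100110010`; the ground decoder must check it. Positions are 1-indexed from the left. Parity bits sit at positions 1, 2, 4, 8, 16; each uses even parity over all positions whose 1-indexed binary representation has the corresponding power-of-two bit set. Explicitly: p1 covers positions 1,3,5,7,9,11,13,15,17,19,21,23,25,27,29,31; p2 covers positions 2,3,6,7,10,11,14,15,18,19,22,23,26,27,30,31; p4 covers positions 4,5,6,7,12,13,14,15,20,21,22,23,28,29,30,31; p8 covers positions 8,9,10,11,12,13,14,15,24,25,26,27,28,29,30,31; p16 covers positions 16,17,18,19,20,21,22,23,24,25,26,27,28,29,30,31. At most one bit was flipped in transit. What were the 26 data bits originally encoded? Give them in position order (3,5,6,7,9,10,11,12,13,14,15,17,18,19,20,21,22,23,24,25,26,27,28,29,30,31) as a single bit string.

01010011110001000100110010

s1: b1⊕b3⊕b5⊕b7⊕b9⊕b11⊕b13⊕b15⊕b17⊕b19⊕b21⊕b23⊕b25⊕b27⊕b29⊕b31 = 0⊕0⊕1⊕1⊕0⊕1⊕1⊕0⊕0⊕1⊕0⊕1⊕0⊕1⊕0⊕0 = 1
s2: b2⊕b3⊕b6⊕b7⊕b10⊕b11⊕b14⊕b15⊕b18⊕b19⊕b22⊕b23⊕b26⊕b27⊕b30⊕b31 = 0⊕0⊕0⊕1⊕0⊕1⊕1⊕0⊕0⊕1⊕0⊕1⊕1⊕1⊕1⊕0 = 0
s4: b4⊕b5⊕b6⊕b7⊕b12⊕b13⊕b14⊕b15⊕b20⊕b21⊕b22⊕b23⊕b28⊕b29⊕b30⊕b31 = 1⊕1⊕0⊕1⊕1⊕1⊕1⊕0⊕0⊕0⊕0⊕1⊕0⊕0⊕1⊕0 = 0
s8: b8⊕b9⊕b10⊕b11⊕b12⊕b13⊕b14⊕b15⊕b24⊕b25⊕b26⊕b27⊕b28⊕b29⊕b30⊕b31 = 1⊕0⊕0⊕1⊕1⊕1⊕1⊕0⊕0⊕0⊕1⊕1⊕0⊕0⊕1⊕0 = 0
s16: b16⊕b17⊕b18⊕b19⊕b20⊕b21⊕b22⊕b23⊕b24⊕b25⊕b26⊕b27⊕b28⊕b29⊕b30⊕b31 = 1⊕0⊕0⊕1⊕0⊕0⊕0⊕1⊕0⊕0⊕1⊕1⊕0⊕0⊕1⊕0 = 0
Syndrome (s16...s1) = 00001 → position 1.
Flip bit 1: corrected codeword = 1001101100111101001000100110010
Data bits at positions 3,5,6,7,9,10,11,12,13,14,15,17,18,19,20,21,22,23,24,25,26,27,28,29,30,31: 01010011110001000100110010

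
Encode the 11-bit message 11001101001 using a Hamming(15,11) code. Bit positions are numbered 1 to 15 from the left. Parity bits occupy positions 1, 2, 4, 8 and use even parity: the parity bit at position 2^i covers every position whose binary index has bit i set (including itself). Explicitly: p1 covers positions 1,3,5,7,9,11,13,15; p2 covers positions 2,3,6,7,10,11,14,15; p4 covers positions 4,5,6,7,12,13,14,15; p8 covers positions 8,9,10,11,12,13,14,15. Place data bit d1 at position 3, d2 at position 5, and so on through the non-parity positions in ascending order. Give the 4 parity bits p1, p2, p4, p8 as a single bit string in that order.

Place data bits at non-power-of-two positions: b3=1, b5=1, b6=0, b7=0, b9=1, b10=1, b11=0, b12=1, b13=0, b14=0, b15=1.
p1 = XOR of data positions {3,5,7,9,11,13,15} = 1⊕1⊕0⊕1⊕0⊕0⊕1 = 0
p2 = XOR of data positions {3,6,7,10,11,14,15} = 1⊕0⊕0⊕1⊕0⊕0⊕1 = 1
p4 = XOR of data positions {5,6,7,12,13,14,15} = 1⊕0⊕0⊕1⊕0⊕0⊕1 = 1
p8 = XOR of data positions {9,10,11,12,13,14,15} = 1⊕1⊕0⊕1⊕0⊕0⊕1 = 0
Parity bits p1,p2,p4,p8 = 0110

0110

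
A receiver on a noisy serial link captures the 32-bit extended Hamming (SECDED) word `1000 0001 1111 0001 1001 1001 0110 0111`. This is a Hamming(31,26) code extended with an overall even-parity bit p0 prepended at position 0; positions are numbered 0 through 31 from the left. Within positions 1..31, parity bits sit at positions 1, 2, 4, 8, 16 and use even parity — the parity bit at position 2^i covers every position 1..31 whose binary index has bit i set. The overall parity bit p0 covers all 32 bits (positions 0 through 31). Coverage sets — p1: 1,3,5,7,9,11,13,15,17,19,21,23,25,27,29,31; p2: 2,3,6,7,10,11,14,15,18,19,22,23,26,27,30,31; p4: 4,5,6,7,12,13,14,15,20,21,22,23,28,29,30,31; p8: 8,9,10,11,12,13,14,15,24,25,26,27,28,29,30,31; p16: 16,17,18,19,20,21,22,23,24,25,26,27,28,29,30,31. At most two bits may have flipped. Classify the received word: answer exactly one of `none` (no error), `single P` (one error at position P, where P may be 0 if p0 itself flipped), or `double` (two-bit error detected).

double

s1: b1⊕b3⊕b5⊕b7⊕b9⊕b11⊕b13⊕b15⊕b17⊕b19⊕b21⊕b23⊕b25⊕b27⊕b29⊕b31 = 0⊕0⊕0⊕1⊕1⊕1⊕0⊕1⊕0⊕1⊕0⊕1⊕1⊕0⊕1⊕1 = 1
s2: b2⊕b3⊕b6⊕b7⊕b10⊕b11⊕b14⊕b15⊕b18⊕b19⊕b22⊕b23⊕b26⊕b27⊕b30⊕b31 = 0⊕0⊕0⊕1⊕1⊕1⊕0⊕1⊕0⊕1⊕0⊕1⊕1⊕0⊕1⊕1 = 1
s4: b4⊕b5⊕b6⊕b7⊕b12⊕b13⊕b14⊕b15⊕b20⊕b21⊕b22⊕b23⊕b28⊕b29⊕b30⊕b31 = 0⊕0⊕0⊕1⊕0⊕0⊕0⊕1⊕1⊕0⊕0⊕1⊕0⊕1⊕1⊕1 = 1
s8: b8⊕b9⊕b10⊕b11⊕b12⊕b13⊕b14⊕b15⊕b24⊕b25⊕b26⊕b27⊕b28⊕b29⊕b30⊕b31 = 1⊕1⊕1⊕1⊕0⊕0⊕0⊕1⊕0⊕1⊕1⊕0⊕0⊕1⊕1⊕1 = 0
s16: b16⊕b17⊕b18⊕b19⊕b20⊕b21⊕b22⊕b23⊕b24⊕b25⊕b26⊕b27⊕b28⊕b29⊕b30⊕b31 = 1⊕0⊕0⊕1⊕1⊕0⊕0⊕1⊕0⊕1⊕1⊕0⊕0⊕1⊕1⊕1 = 1
Syndrome (s16...s1) = 10111 → position 23.
Overall parity (XOR of all 32 bits, including p0): 1⊕0⊕0⊕0⊕0⊕0⊕0⊕1⊕1⊕1⊕1⊕1⊕0⊕0⊕0⊕1⊕1⊕0⊕0⊕1⊕1⊕0⊕0⊕1⊕0⊕1⊕1⊕0⊕0⊕1⊕1⊕1 = 0
Overall=0, syndrome position=23 → double-bit error detected (uncorrectable).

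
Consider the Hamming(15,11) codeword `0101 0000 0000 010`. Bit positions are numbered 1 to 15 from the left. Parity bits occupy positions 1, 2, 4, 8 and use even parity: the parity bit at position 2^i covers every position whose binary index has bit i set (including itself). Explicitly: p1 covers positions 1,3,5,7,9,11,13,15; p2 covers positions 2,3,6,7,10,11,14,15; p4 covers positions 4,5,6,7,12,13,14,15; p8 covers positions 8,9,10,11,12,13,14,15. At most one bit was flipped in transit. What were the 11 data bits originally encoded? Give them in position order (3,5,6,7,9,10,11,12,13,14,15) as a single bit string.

00000000010

s1: b1⊕b3⊕b5⊕b7⊕b9⊕b11⊕b13⊕b15 = 0⊕0⊕0⊕0⊕0⊕0⊕0⊕0 = 0
s2: b2⊕b3⊕b6⊕b7⊕b10⊕b11⊕b14⊕b15 = 1⊕0⊕0⊕0⊕0⊕0⊕1⊕0 = 0
s4: b4⊕b5⊕b6⊕b7⊕b12⊕b13⊕b14⊕b15 = 1⊕0⊕0⊕0⊕0⊕0⊕1⊕0 = 0
s8: b8⊕b9⊕b10⊕b11⊕b12⊕b13⊕b14⊕b15 = 0⊕0⊕0⊕0⊕0⊕0⊕1⊕0 = 1
Syndrome (s8...s1) = 1000 → position 8.
Flip bit 8: corrected codeword = 010100010000010
Data bits at positions 3,5,6,7,9,10,11,12,13,14,15: 00000000010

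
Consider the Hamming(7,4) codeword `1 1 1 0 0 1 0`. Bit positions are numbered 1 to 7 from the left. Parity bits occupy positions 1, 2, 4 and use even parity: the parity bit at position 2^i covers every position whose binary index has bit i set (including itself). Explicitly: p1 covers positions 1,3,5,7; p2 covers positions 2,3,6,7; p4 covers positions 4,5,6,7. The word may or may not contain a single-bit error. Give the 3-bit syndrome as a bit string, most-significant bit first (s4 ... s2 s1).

s1: b1⊕b3⊕b5⊕b7 = 1⊕1⊕0⊕0 = 0
s2: b2⊕b3⊕b6⊕b7 = 1⊕1⊕1⊕0 = 1
s4: b4⊕b5⊕b6⊕b7 = 0⊕0⊕1⊕0 = 1
Syndrome (s4...s1) = 110 → position 6.

110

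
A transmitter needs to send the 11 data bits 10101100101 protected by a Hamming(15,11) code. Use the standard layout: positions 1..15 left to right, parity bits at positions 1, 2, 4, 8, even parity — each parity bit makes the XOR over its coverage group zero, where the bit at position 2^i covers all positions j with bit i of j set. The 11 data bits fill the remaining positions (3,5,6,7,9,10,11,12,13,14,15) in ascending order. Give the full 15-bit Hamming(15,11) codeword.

001101001100101

Place data bits at non-power-of-two positions: b3=1, b5=0, b6=1, b7=0, b9=1, b10=1, b11=0, b12=0, b13=1, b14=0, b15=1.
p1 = XOR of data positions {3,5,7,9,11,13,15} = 1⊕0⊕0⊕1⊕0⊕1⊕1 = 0
p2 = XOR of data positions {3,6,7,10,11,14,15} = 1⊕1⊕0⊕1⊕0⊕0⊕1 = 0
p4 = XOR of data positions {5,6,7,12,13,14,15} = 0⊕1⊕0⊕0⊕1⊕0⊕1 = 1
p8 = XOR of data positions {9,10,11,12,13,14,15} = 1⊕1⊕0⊕0⊕1⊕0⊕1 = 0
Codeword b1..b15 = 001101001100101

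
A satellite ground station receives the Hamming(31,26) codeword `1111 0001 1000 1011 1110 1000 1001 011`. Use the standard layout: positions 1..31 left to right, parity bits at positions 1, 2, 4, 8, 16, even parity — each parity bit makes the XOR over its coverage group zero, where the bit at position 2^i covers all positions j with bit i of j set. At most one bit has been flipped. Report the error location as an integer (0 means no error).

22

s1: b1⊕b3⊕b5⊕b7⊕b9⊕b11⊕b13⊕b15⊕b17⊕b19⊕b21⊕b23⊕b25⊕b27⊕b29⊕b31 = 1⊕1⊕0⊕0⊕1⊕0⊕1⊕1⊕1⊕1⊕1⊕0⊕1⊕0⊕0⊕1 = 0
s2: b2⊕b3⊕b6⊕b7⊕b10⊕b11⊕b14⊕b15⊕b18⊕b19⊕b22⊕b23⊕b26⊕b27⊕b30⊕b31 = 1⊕1⊕0⊕0⊕0⊕0⊕0⊕1⊕1⊕1⊕0⊕0⊕0⊕0⊕1⊕1 = 1
s4: b4⊕b5⊕b6⊕b7⊕b12⊕b13⊕b14⊕b15⊕b20⊕b21⊕b22⊕b23⊕b28⊕b29⊕b30⊕b31 = 1⊕0⊕0⊕0⊕0⊕1⊕0⊕1⊕0⊕1⊕0⊕0⊕1⊕0⊕1⊕1 = 1
s8: b8⊕b9⊕b10⊕b11⊕b12⊕b13⊕b14⊕b15⊕b24⊕b25⊕b26⊕b27⊕b28⊕b29⊕b30⊕b31 = 1⊕1⊕0⊕0⊕0⊕1⊕0⊕1⊕0⊕1⊕0⊕0⊕1⊕0⊕1⊕1 = 0
s16: b16⊕b17⊕b18⊕b19⊕b20⊕b21⊕b22⊕b23⊕b24⊕b25⊕b26⊕b27⊕b28⊕b29⊕b30⊕b31 = 1⊕1⊕1⊕1⊕0⊕1⊕0⊕0⊕0⊕1⊕0⊕0⊕1⊕0⊕1⊕1 = 1
Syndrome (s16...s1) = 10110 → position 22.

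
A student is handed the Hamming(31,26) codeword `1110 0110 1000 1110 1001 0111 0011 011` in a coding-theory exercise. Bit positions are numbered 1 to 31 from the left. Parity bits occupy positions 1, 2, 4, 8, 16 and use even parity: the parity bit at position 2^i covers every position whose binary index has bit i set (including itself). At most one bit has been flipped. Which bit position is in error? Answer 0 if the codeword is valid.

30

s1: b1⊕b3⊕b5⊕b7⊕b9⊕b11⊕b13⊕b15⊕b17⊕b19⊕b21⊕b23⊕b25⊕b27⊕b29⊕b31 = 1⊕1⊕0⊕1⊕1⊕0⊕1⊕1⊕1⊕0⊕0⊕1⊕0⊕1⊕0⊕1 = 0
s2: b2⊕b3⊕b6⊕b7⊕b10⊕b11⊕b14⊕b15⊕b18⊕b19⊕b22⊕b23⊕b26⊕b27⊕b30⊕b31 = 1⊕1⊕1⊕1⊕0⊕0⊕1⊕1⊕0⊕0⊕1⊕1⊕0⊕1⊕1⊕1 = 1
s4: b4⊕b5⊕b6⊕b7⊕b12⊕b13⊕b14⊕b15⊕b20⊕b21⊕b22⊕b23⊕b28⊕b29⊕b30⊕b31 = 0⊕0⊕1⊕1⊕0⊕1⊕1⊕1⊕1⊕0⊕1⊕1⊕1⊕0⊕1⊕1 = 1
s8: b8⊕b9⊕b10⊕b11⊕b12⊕b13⊕b14⊕b15⊕b24⊕b25⊕b26⊕b27⊕b28⊕b29⊕b30⊕b31 = 0⊕1⊕0⊕0⊕0⊕1⊕1⊕1⊕1⊕0⊕0⊕1⊕1⊕0⊕1⊕1 = 1
s16: b16⊕b17⊕b18⊕b19⊕b20⊕b21⊕b22⊕b23⊕b24⊕b25⊕b26⊕b27⊕b28⊕b29⊕b30⊕b31 = 0⊕1⊕0⊕0⊕1⊕0⊕1⊕1⊕1⊕0⊕0⊕1⊕1⊕0⊕1⊕1 = 1
Syndrome (s16...s1) = 11110 → position 30.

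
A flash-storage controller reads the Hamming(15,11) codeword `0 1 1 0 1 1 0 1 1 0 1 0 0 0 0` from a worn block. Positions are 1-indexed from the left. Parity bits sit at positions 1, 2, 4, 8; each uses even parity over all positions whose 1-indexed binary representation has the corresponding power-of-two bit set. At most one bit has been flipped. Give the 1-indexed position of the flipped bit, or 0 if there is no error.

8

s1: b1⊕b3⊕b5⊕b7⊕b9⊕b11⊕b13⊕b15 = 0⊕1⊕1⊕0⊕1⊕1⊕0⊕0 = 0
s2: b2⊕b3⊕b6⊕b7⊕b10⊕b11⊕b14⊕b15 = 1⊕1⊕1⊕0⊕0⊕1⊕0⊕0 = 0
s4: b4⊕b5⊕b6⊕b7⊕b12⊕b13⊕b14⊕b15 = 0⊕1⊕1⊕0⊕0⊕0⊕0⊕0 = 0
s8: b8⊕b9⊕b10⊕b11⊕b12⊕b13⊕b14⊕b15 = 1⊕1⊕0⊕1⊕0⊕0⊕0⊕0 = 1
Syndrome (s8...s1) = 1000 → position 8.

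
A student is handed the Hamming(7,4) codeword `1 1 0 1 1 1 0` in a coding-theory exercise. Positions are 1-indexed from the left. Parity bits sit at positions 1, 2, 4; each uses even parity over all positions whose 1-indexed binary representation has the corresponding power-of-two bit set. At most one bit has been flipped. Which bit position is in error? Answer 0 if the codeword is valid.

4

s1: b1⊕b3⊕b5⊕b7 = 1⊕0⊕1⊕0 = 0
s2: b2⊕b3⊕b6⊕b7 = 1⊕0⊕1⊕0 = 0
s4: b4⊕b5⊕b6⊕b7 = 1⊕1⊕1⊕0 = 1
Syndrome (s4...s1) = 100 → position 4.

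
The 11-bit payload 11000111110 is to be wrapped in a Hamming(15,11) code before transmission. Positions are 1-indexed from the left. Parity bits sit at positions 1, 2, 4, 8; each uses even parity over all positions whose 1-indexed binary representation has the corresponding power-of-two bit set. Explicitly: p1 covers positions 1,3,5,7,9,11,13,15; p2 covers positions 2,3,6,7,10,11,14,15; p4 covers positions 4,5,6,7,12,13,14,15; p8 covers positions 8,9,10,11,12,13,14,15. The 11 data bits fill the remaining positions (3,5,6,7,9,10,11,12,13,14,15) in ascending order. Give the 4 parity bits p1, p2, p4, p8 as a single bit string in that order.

0001

Place data bits at non-power-of-two positions: b3=1, b5=1, b6=0, b7=0, b9=0, b10=1, b11=1, b12=1, b13=1, b14=1, b15=0.
p1 = XOR of data positions {3,5,7,9,11,13,15} = 1⊕1⊕0⊕0⊕1⊕1⊕0 = 0
p2 = XOR of data positions {3,6,7,10,11,14,15} = 1⊕0⊕0⊕1⊕1⊕1⊕0 = 0
p4 = XOR of data positions {5,6,7,12,13,14,15} = 1⊕0⊕0⊕1⊕1⊕1⊕0 = 0
p8 = XOR of data positions {9,10,11,12,13,14,15} = 0⊕1⊕1⊕1⊕1⊕1⊕0 = 1
Parity bits p1,p2,p4,p8 = 0001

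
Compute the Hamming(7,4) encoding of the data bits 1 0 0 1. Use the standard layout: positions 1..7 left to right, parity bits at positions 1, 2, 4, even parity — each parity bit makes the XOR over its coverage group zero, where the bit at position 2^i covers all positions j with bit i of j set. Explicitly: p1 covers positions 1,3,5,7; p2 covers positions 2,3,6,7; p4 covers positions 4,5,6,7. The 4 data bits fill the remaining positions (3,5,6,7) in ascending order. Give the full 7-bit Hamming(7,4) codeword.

Place data bits at non-power-of-two positions: b3=1, b5=0, b6=0, b7=1.
p1 = XOR of data positions {3,5,7} = 1⊕0⊕1 = 0
p2 = XOR of data positions {3,6,7} = 1⊕0⊕1 = 0
p4 = XOR of data positions {5,6,7} = 0⊕0⊕1 = 1
Codeword b1..b7 = 0011001

0011001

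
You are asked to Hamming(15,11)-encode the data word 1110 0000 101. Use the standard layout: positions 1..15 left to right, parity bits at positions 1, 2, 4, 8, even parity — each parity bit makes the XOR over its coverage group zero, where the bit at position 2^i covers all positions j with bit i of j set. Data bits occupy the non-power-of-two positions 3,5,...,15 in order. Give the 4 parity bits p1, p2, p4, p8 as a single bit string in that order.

Place data bits at non-power-of-two positions: b3=1, b5=1, b6=1, b7=0, b9=0, b10=0, b11=0, b12=0, b13=1, b14=0, b15=1.
p1 = XOR of data positions {3,5,7,9,11,13,15} = 1⊕1⊕0⊕0⊕0⊕1⊕1 = 0
p2 = XOR of data positions {3,6,7,10,11,14,15} = 1⊕1⊕0⊕0⊕0⊕0⊕1 = 1
p4 = XOR of data positions {5,6,7,12,13,14,15} = 1⊕1⊕0⊕0⊕1⊕0⊕1 = 0
p8 = XOR of data positions {9,10,11,12,13,14,15} = 0⊕0⊕0⊕0⊕1⊕0⊕1 = 0
Parity bits p1,p2,p4,p8 = 0100

0100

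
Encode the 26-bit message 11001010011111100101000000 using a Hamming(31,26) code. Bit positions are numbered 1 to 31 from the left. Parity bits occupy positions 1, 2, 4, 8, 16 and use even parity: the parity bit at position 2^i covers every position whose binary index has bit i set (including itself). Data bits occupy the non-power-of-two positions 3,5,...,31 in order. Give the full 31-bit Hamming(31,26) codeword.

Place data bits at non-power-of-two positions: b3=1, b5=1, b6=0, b7=0, b9=1, b10=0, b11=1, b12=0, b13=0, b14=1, b15=1, b17=1, b18=1, b19=1, b20=1, b21=0, b22=0, b23=1, b24=0, b25=1, b26=0, b27=0, b28=0, b29=0, b30=0, b31=0.
p1 = XOR of data positions {3,5,7,9,11,13,15,17,19,21,23,25,27,29,31} = 1⊕1⊕0⊕1⊕1⊕0⊕1⊕1⊕1⊕0⊕1⊕1⊕0⊕0⊕0 = 1
p2 = XOR of data positions {3,6,7,10,11,14,15,18,19,22,23,26,27,30,31} = 1⊕0⊕0⊕0⊕1⊕1⊕1⊕1⊕1⊕0⊕1⊕0⊕0⊕0⊕0 = 1
p4 = XOR of data positions {5,6,7,12,13,14,15,20,21,22,23,28,29,30,31} = 1⊕0⊕0⊕0⊕0⊕1⊕1⊕1⊕0⊕0⊕1⊕0⊕0⊕0⊕0 = 1
p8 = XOR of data positions {9,10,11,12,13,14,15,24,25,26,27,28,29,30,31} = 1⊕0⊕1⊕0⊕0⊕1⊕1⊕0⊕1⊕0⊕0⊕0⊕0⊕0⊕0 = 1
p16 = XOR of data positions {17,18,19,20,21,22,23,24,25,26,27,28,29,30,31} = 1⊕1⊕1⊕1⊕0⊕0⊕1⊕0⊕1⊕0⊕0⊕0⊕0⊕0⊕0 = 0
Codeword b1..b31 = 1111100110100110111100101000000

1111100110100110111100101000000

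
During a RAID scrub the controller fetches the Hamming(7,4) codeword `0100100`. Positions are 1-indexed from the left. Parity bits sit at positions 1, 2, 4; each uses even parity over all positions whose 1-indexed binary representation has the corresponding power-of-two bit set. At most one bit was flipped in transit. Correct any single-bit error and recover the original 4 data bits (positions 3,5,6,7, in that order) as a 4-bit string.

0101

s1: b1⊕b3⊕b5⊕b7 = 0⊕0⊕1⊕0 = 1
s2: b2⊕b3⊕b6⊕b7 = 1⊕0⊕0⊕0 = 1
s4: b4⊕b5⊕b6⊕b7 = 0⊕1⊕0⊕0 = 1
Syndrome (s4...s1) = 111 → position 7.
Flip bit 7: corrected codeword = 0100101
Data bits at positions 3,5,6,7: 0101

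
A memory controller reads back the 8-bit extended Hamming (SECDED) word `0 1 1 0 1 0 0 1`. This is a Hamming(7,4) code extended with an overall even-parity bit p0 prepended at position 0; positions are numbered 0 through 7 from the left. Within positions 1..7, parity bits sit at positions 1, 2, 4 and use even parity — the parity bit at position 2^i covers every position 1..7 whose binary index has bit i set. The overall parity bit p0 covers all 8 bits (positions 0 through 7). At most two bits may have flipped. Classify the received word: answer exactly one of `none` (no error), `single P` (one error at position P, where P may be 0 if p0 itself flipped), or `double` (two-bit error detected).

none

s1: b1⊕b3⊕b5⊕b7 = 1⊕0⊕0⊕1 = 0
s2: b2⊕b3⊕b6⊕b7 = 1⊕0⊕0⊕1 = 0
s4: b4⊕b5⊕b6⊕b7 = 1⊕0⊕0⊕1 = 0
Syndrome (s4...s1) = 000 → position 0 (no error).
Overall parity (XOR of all 8 bits, including p0): 0⊕1⊕1⊕0⊕1⊕0⊕0⊕1 = 0
Overall=0, syndrome position=0 → no error.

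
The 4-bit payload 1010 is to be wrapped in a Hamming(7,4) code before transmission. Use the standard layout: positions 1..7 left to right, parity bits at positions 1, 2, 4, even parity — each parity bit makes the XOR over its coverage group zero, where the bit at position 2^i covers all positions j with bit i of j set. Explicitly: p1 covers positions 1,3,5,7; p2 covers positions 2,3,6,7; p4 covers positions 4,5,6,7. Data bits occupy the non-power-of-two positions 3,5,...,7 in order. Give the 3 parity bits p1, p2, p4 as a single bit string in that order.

101

Place data bits at non-power-of-two positions: b3=1, b5=0, b6=1, b7=0.
p1 = XOR of data positions {3,5,7} = 1⊕0⊕0 = 1
p2 = XOR of data positions {3,6,7} = 1⊕1⊕0 = 0
p4 = XOR of data positions {5,6,7} = 0⊕1⊕0 = 1
Parity bits p1,p2,p4 = 101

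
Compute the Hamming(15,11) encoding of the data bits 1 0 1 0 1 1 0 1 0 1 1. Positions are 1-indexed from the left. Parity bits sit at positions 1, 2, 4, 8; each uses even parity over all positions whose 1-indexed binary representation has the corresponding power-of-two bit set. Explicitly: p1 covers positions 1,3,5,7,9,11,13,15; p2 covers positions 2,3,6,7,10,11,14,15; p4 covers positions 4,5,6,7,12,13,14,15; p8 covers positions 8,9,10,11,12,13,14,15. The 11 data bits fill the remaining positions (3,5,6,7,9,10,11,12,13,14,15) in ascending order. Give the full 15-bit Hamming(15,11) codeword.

Place data bits at non-power-of-two positions: b3=1, b5=0, b6=1, b7=0, b9=1, b10=1, b11=0, b12=1, b13=0, b14=1, b15=1.
p1 = XOR of data positions {3,5,7,9,11,13,15} = 1⊕0⊕0⊕1⊕0⊕0⊕1 = 1
p2 = XOR of data positions {3,6,7,10,11,14,15} = 1⊕1⊕0⊕1⊕0⊕1⊕1 = 1
p4 = XOR of data positions {5,6,7,12,13,14,15} = 0⊕1⊕0⊕1⊕0⊕1⊕1 = 0
p8 = XOR of data positions {9,10,11,12,13,14,15} = 1⊕1⊕0⊕1⊕0⊕1⊕1 = 1
Codeword b1..b15 = 111001011101011

111001011101011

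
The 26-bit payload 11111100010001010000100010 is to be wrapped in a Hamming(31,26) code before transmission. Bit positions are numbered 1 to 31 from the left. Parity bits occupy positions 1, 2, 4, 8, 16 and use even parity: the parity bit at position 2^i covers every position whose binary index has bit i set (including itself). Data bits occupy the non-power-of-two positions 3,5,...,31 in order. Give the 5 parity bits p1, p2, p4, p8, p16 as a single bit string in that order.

00010

Place data bits at non-power-of-two positions: b3=1, b5=1, b6=1, b7=1, b9=1, b10=1, b11=0, b12=0, b13=0, b14=1, b15=0, b17=0, b18=0, b19=1, b20=0, b21=1, b22=0, b23=0, b24=0, b25=0, b26=1, b27=0, b28=0, b29=0, b30=1, b31=0.
p1 = XOR of data positions {3,5,7,9,11,13,15,17,19,21,23,25,27,29,31} = 1⊕1⊕1⊕1⊕0⊕0⊕0⊕0⊕1⊕1⊕0⊕0⊕0⊕0⊕0 = 0
p2 = XOR of data positions {3,6,7,10,11,14,15,18,19,22,23,26,27,30,31} = 1⊕1⊕1⊕1⊕0⊕1⊕0⊕0⊕1⊕0⊕0⊕1⊕0⊕1⊕0 = 0
p4 = XOR of data positions {5,6,7,12,13,14,15,20,21,22,23,28,29,30,31} = 1⊕1⊕1⊕0⊕0⊕1⊕0⊕0⊕1⊕0⊕0⊕0⊕0⊕1⊕0 = 0
p8 = XOR of data positions {9,10,11,12,13,14,15,24,25,26,27,28,29,30,31} = 1⊕1⊕0⊕0⊕0⊕1⊕0⊕0⊕0⊕1⊕0⊕0⊕0⊕1⊕0 = 1
p16 = XOR of data positions {17,18,19,20,21,22,23,24,25,26,27,28,29,30,31} = 0⊕0⊕1⊕0⊕1⊕0⊕0⊕0⊕0⊕1⊕0⊕0⊕0⊕1⊕0 = 0
Parity bits p1,p2,p4,p8,p16 = 00010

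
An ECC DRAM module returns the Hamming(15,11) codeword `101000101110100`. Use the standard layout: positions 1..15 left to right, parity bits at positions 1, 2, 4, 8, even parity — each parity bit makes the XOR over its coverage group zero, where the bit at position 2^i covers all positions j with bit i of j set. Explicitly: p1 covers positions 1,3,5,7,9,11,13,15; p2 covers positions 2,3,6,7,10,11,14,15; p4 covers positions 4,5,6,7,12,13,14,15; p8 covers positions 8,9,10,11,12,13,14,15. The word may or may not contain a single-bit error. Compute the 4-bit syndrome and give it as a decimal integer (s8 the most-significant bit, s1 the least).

0

s1: b1⊕b3⊕b5⊕b7⊕b9⊕b11⊕b13⊕b15 = 1⊕1⊕0⊕1⊕1⊕1⊕1⊕0 = 0
s2: b2⊕b3⊕b6⊕b7⊕b10⊕b11⊕b14⊕b15 = 0⊕1⊕0⊕1⊕1⊕1⊕0⊕0 = 0
s4: b4⊕b5⊕b6⊕b7⊕b12⊕b13⊕b14⊕b15 = 0⊕0⊕0⊕1⊕0⊕1⊕0⊕0 = 0
s8: b8⊕b9⊕b10⊕b11⊕b12⊕b13⊕b14⊕b15 = 0⊕1⊕1⊕1⊕0⊕1⊕0⊕0 = 0
Syndrome (s8...s1) = 0000 → position 0 (no error).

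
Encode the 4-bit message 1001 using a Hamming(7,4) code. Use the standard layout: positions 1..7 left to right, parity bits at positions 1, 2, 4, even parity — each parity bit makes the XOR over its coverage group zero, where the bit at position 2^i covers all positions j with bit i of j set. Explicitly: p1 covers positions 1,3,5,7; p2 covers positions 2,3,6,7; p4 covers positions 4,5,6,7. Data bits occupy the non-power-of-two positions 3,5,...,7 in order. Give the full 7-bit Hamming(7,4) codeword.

Place data bits at non-power-of-two positions: b3=1, b5=0, b6=0, b7=1.
p1 = XOR of data positions {3,5,7} = 1⊕0⊕1 = 0
p2 = XOR of data positions {3,6,7} = 1⊕0⊕1 = 0
p4 = XOR of data positions {5,6,7} = 0⊕0⊕1 = 1
Codeword b1..b7 = 0011001

0011001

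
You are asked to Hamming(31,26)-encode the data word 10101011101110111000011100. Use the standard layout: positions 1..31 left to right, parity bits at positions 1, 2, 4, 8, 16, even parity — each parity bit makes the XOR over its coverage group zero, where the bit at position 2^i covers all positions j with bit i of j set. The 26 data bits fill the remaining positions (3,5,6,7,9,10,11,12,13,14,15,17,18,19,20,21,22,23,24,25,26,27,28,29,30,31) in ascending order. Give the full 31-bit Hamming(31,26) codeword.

1111010010111010110111000011100

Place data bits at non-power-of-two positions: b3=1, b5=0, b6=1, b7=0, b9=1, b10=0, b11=1, b12=1, b13=1, b14=0, b15=1, b17=1, b18=1, b19=0, b20=1, b21=1, b22=1, b23=0, b24=0, b25=0, b26=0, b27=1, b28=1, b29=1, b30=0, b31=0.
p1 = XOR of data positions {3,5,7,9,11,13,15,17,19,21,23,25,27,29,31} = 1⊕0⊕0⊕1⊕1⊕1⊕1⊕1⊕0⊕1⊕0⊕0⊕1⊕1⊕0 = 1
p2 = XOR of data positions {3,6,7,10,11,14,15,18,19,22,23,26,27,30,31} = 1⊕1⊕0⊕0⊕1⊕0⊕1⊕1⊕0⊕1⊕0⊕0⊕1⊕0⊕0 = 1
p4 = XOR of data positions {5,6,7,12,13,14,15,20,21,22,23,28,29,30,31} = 0⊕1⊕0⊕1⊕1⊕0⊕1⊕1⊕1⊕1⊕0⊕1⊕1⊕0⊕0 = 1
p8 = XOR of data positions {9,10,11,12,13,14,15,24,25,26,27,28,29,30,31} = 1⊕0⊕1⊕1⊕1⊕0⊕1⊕0⊕0⊕0⊕1⊕1⊕1⊕0⊕0 = 0
p16 = XOR of data positions {17,18,19,20,21,22,23,24,25,26,27,28,29,30,31} = 1⊕1⊕0⊕1⊕1⊕1⊕0⊕0⊕0⊕0⊕1⊕1⊕1⊕0⊕0 = 0
Codeword b1..b31 = 1111010010111010110111000011100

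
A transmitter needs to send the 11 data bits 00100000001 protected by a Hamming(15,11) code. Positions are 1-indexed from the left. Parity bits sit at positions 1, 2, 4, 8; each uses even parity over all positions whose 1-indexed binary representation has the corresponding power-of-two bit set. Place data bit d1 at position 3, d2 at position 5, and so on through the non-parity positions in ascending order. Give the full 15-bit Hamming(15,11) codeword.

100001010000001

Place data bits at non-power-of-two positions: b3=0, b5=0, b6=1, b7=0, b9=0, b10=0, b11=0, b12=0, b13=0, b14=0, b15=1.
p1 = XOR of data positions {3,5,7,9,11,13,15} = 0⊕0⊕0⊕0⊕0⊕0⊕1 = 1
p2 = XOR of data positions {3,6,7,10,11,14,15} = 0⊕1⊕0⊕0⊕0⊕0⊕1 = 0
p4 = XOR of data positions {5,6,7,12,13,14,15} = 0⊕1⊕0⊕0⊕0⊕0⊕1 = 0
p8 = XOR of data positions {9,10,11,12,13,14,15} = 0⊕0⊕0⊕0⊕0⊕0⊕1 = 1
Codeword b1..b15 = 100001010000001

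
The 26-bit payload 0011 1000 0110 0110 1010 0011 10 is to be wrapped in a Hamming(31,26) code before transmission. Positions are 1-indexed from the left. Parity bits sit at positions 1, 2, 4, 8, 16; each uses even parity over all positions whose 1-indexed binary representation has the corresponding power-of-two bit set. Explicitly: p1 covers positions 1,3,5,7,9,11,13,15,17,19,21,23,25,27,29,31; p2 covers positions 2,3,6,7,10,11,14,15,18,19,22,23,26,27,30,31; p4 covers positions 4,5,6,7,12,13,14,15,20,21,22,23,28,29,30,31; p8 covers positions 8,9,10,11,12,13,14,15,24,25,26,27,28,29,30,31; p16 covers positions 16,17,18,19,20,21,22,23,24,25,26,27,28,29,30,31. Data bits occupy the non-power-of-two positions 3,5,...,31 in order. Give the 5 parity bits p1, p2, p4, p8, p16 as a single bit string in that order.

Place data bits at non-power-of-two positions: b3=0, b5=0, b6=1, b7=1, b9=1, b10=0, b11=0, b12=0, b13=0, b14=1, b15=1, b17=0, b18=0, b19=1, b20=1, b21=0, b22=1, b23=0, b24=1, b25=0, b26=0, b27=0, b28=1, b29=1, b30=1, b31=0.
p1 = XOR of data positions {3,5,7,9,11,13,15,17,19,21,23,25,27,29,31} = 0⊕0⊕1⊕1⊕0⊕0⊕1⊕0⊕1⊕0⊕0⊕0⊕0⊕1⊕0 = 1
p2 = XOR of data positions {3,6,7,10,11,14,15,18,19,22,23,26,27,30,31} = 0⊕1⊕1⊕0⊕0⊕1⊕1⊕0⊕1⊕1⊕0⊕0⊕0⊕1⊕0 = 1
p4 = XOR of data positions {5,6,7,12,13,14,15,20,21,22,23,28,29,30,31} = 0⊕1⊕1⊕0⊕0⊕1⊕1⊕1⊕0⊕1⊕0⊕1⊕1⊕1⊕0 = 1
p8 = XOR of data positions {9,10,11,12,13,14,15,24,25,26,27,28,29,30,31} = 1⊕0⊕0⊕0⊕0⊕1⊕1⊕1⊕0⊕0⊕0⊕1⊕1⊕1⊕0 = 1
p16 = XOR of data positions {17,18,19,20,21,22,23,24,25,26,27,28,29,30,31} = 0⊕0⊕1⊕1⊕0⊕1⊕0⊕1⊕0⊕0⊕0⊕1⊕1⊕1⊕0 = 1
Parity bits p1,p2,p4,p8,p16 = 11111

11111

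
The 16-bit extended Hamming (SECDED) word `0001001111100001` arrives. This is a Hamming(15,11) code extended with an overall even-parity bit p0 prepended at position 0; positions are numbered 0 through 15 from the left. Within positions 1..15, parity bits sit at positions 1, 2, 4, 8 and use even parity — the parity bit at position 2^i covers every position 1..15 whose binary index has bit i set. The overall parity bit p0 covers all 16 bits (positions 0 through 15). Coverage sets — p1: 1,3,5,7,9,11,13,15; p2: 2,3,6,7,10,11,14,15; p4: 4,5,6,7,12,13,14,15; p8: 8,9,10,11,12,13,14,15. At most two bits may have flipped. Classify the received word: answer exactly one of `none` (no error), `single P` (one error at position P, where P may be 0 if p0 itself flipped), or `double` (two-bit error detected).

single 6

s1: b1⊕b3⊕b5⊕b7⊕b9⊕b11⊕b13⊕b15 = 0⊕1⊕0⊕1⊕1⊕0⊕0⊕1 = 0
s2: b2⊕b3⊕b6⊕b7⊕b10⊕b11⊕b14⊕b15 = 0⊕1⊕1⊕1⊕1⊕0⊕0⊕1 = 1
s4: b4⊕b5⊕b6⊕b7⊕b12⊕b13⊕b14⊕b15 = 0⊕0⊕1⊕1⊕0⊕0⊕0⊕1 = 1
s8: b8⊕b9⊕b10⊕b11⊕b12⊕b13⊕b14⊕b15 = 1⊕1⊕1⊕0⊕0⊕0⊕0⊕1 = 0
Syndrome (s8...s1) = 0110 → position 6.
Overall parity (XOR of all 16 bits, including p0): 0⊕0⊕0⊕1⊕0⊕0⊕1⊕1⊕1⊕1⊕1⊕0⊕0⊕0⊕0⊕1 = 1
Overall=1, syndrome position=6 → single-bit error at position 6.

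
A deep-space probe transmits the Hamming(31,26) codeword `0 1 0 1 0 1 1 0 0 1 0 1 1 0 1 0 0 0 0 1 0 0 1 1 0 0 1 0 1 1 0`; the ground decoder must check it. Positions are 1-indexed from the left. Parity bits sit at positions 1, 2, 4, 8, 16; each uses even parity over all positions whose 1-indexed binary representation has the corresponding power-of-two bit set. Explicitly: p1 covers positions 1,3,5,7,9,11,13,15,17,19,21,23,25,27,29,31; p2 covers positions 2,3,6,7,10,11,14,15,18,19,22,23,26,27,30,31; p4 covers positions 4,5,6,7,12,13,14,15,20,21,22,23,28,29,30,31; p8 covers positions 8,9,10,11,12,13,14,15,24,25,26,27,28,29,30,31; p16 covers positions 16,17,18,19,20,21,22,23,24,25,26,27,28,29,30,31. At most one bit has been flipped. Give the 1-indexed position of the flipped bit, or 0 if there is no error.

0

s1: b1⊕b3⊕b5⊕b7⊕b9⊕b11⊕b13⊕b15⊕b17⊕b19⊕b21⊕b23⊕b25⊕b27⊕b29⊕b31 = 0⊕0⊕0⊕1⊕0⊕0⊕1⊕1⊕0⊕0⊕0⊕1⊕0⊕1⊕1⊕0 = 0
s2: b2⊕b3⊕b6⊕b7⊕b10⊕b11⊕b14⊕b15⊕b18⊕b19⊕b22⊕b23⊕b26⊕b27⊕b30⊕b31 = 1⊕0⊕1⊕1⊕1⊕0⊕0⊕1⊕0⊕0⊕0⊕1⊕0⊕1⊕1⊕0 = 0
s4: b4⊕b5⊕b6⊕b7⊕b12⊕b13⊕b14⊕b15⊕b20⊕b21⊕b22⊕b23⊕b28⊕b29⊕b30⊕b31 = 1⊕0⊕1⊕1⊕1⊕1⊕0⊕1⊕1⊕0⊕0⊕1⊕0⊕1⊕1⊕0 = 0
s8: b8⊕b9⊕b10⊕b11⊕b12⊕b13⊕b14⊕b15⊕b24⊕b25⊕b26⊕b27⊕b28⊕b29⊕b30⊕b31 = 0⊕0⊕1⊕0⊕1⊕1⊕0⊕1⊕1⊕0⊕0⊕1⊕0⊕1⊕1⊕0 = 0
s16: b16⊕b17⊕b18⊕b19⊕b20⊕b21⊕b22⊕b23⊕b24⊕b25⊕b26⊕b27⊕b28⊕b29⊕b30⊕b31 = 0⊕0⊕0⊕0⊕1⊕0⊕0⊕1⊕1⊕0⊕0⊕1⊕0⊕1⊕1⊕0 = 0
Syndrome (s16...s1) = 00000 → position 0 (no error).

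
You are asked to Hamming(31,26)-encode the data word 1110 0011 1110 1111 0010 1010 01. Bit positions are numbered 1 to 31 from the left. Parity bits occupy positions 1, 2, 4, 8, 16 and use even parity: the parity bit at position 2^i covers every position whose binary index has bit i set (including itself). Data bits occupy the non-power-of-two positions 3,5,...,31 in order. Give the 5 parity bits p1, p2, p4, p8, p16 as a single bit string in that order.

Place data bits at non-power-of-two positions: b3=1, b5=1, b6=1, b7=0, b9=0, b10=0, b11=1, b12=1, b13=1, b14=1, b15=1, b17=0, b18=1, b19=1, b20=1, b21=1, b22=0, b23=0, b24=1, b25=0, b26=1, b27=0, b28=1, b29=0, b30=0, b31=1.
p1 = XOR of data positions {3,5,7,9,11,13,15,17,19,21,23,25,27,29,31} = 1⊕1⊕0⊕0⊕1⊕1⊕1⊕0⊕1⊕1⊕0⊕0⊕0⊕0⊕1 = 0
p2 = XOR of data positions {3,6,7,10,11,14,15,18,19,22,23,26,27,30,31} = 1⊕1⊕0⊕0⊕1⊕1⊕1⊕1⊕1⊕0⊕0⊕1⊕0⊕0⊕1 = 1
p4 = XOR of data positions {5,6,7,12,13,14,15,20,21,22,23,28,29,30,31} = 1⊕1⊕0⊕1⊕1⊕1⊕1⊕1⊕1⊕0⊕0⊕1⊕0⊕0⊕1 = 0
p8 = XOR of data positions {9,10,11,12,13,14,15,24,25,26,27,28,29,30,31} = 0⊕0⊕1⊕1⊕1⊕1⊕1⊕1⊕0⊕1⊕0⊕1⊕0⊕0⊕1 = 1
p16 = XOR of data positions {17,18,19,20,21,22,23,24,25,26,27,28,29,30,31} = 0⊕1⊕1⊕1⊕1⊕0⊕0⊕1⊕0⊕1⊕0⊕1⊕0⊕0⊕1 = 0
Parity bits p1,p2,p4,p8,p16 = 01010

01010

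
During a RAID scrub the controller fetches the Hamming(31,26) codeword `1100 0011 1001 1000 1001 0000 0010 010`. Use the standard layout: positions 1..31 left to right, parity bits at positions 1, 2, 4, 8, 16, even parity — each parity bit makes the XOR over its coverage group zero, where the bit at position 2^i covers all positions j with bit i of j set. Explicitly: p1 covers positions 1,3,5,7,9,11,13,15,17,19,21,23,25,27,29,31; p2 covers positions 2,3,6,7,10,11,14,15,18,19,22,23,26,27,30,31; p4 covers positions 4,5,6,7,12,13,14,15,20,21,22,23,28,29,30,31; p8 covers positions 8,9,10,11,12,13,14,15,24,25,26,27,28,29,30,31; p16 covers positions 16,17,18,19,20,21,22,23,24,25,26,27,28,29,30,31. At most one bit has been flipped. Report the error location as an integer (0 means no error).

4

s1: b1⊕b3⊕b5⊕b7⊕b9⊕b11⊕b13⊕b15⊕b17⊕b19⊕b21⊕b23⊕b25⊕b27⊕b29⊕b31 = 1⊕0⊕0⊕1⊕1⊕0⊕1⊕0⊕1⊕0⊕0⊕0⊕0⊕1⊕0⊕0 = 0
s2: b2⊕b3⊕b6⊕b7⊕b10⊕b11⊕b14⊕b15⊕b18⊕b19⊕b22⊕b23⊕b26⊕b27⊕b30⊕b31 = 1⊕0⊕0⊕1⊕0⊕0⊕0⊕0⊕0⊕0⊕0⊕0⊕0⊕1⊕1⊕0 = 0
s4: b4⊕b5⊕b6⊕b7⊕b12⊕b13⊕b14⊕b15⊕b20⊕b21⊕b22⊕b23⊕b28⊕b29⊕b30⊕b31 = 0⊕0⊕0⊕1⊕1⊕1⊕0⊕0⊕1⊕0⊕0⊕0⊕0⊕0⊕1⊕0 = 1
s8: b8⊕b9⊕b10⊕b11⊕b12⊕b13⊕b14⊕b15⊕b24⊕b25⊕b26⊕b27⊕b28⊕b29⊕b30⊕b31 = 1⊕1⊕0⊕0⊕1⊕1⊕0⊕0⊕0⊕0⊕0⊕1⊕0⊕0⊕1⊕0 = 0
s16: b16⊕b17⊕b18⊕b19⊕b20⊕b21⊕b22⊕b23⊕b24⊕b25⊕b26⊕b27⊕b28⊕b29⊕b30⊕b31 = 0⊕1⊕0⊕0⊕1⊕0⊕0⊕0⊕0⊕0⊕0⊕1⊕0⊕0⊕1⊕0 = 0
Syndrome (s16...s1) = 00100 → position 4.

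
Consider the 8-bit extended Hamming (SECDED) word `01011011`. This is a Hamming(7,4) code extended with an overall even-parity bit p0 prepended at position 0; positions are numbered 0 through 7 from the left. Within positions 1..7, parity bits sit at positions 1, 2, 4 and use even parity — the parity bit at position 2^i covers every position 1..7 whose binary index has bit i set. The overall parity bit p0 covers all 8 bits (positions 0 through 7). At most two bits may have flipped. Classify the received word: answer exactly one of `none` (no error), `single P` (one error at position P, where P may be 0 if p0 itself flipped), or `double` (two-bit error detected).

s1: b1⊕b3⊕b5⊕b7 = 1⊕1⊕0⊕1 = 1
s2: b2⊕b3⊕b6⊕b7 = 0⊕1⊕1⊕1 = 1
s4: b4⊕b5⊕b6⊕b7 = 1⊕0⊕1⊕1 = 1
Syndrome (s4...s1) = 111 → position 7.
Overall parity (XOR of all 8 bits, including p0): 0⊕1⊕0⊕1⊕1⊕0⊕1⊕1 = 1
Overall=1, syndrome position=7 → single-bit error at position 7.

single 7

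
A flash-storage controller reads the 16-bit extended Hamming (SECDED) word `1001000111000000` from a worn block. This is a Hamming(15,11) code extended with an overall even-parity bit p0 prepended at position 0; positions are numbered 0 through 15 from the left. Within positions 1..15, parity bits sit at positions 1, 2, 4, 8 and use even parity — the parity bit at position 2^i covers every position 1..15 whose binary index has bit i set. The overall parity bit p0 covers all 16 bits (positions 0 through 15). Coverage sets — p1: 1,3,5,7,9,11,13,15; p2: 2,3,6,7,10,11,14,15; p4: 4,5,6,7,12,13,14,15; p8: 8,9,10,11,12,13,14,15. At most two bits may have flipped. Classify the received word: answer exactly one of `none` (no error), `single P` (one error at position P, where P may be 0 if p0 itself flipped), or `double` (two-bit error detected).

s1: b1⊕b3⊕b5⊕b7⊕b9⊕b11⊕b13⊕b15 = 0⊕1⊕0⊕1⊕1⊕0⊕0⊕0 = 1
s2: b2⊕b3⊕b6⊕b7⊕b10⊕b11⊕b14⊕b15 = 0⊕1⊕0⊕1⊕0⊕0⊕0⊕0 = 0
s4: b4⊕b5⊕b6⊕b7⊕b12⊕b13⊕b14⊕b15 = 0⊕0⊕0⊕1⊕0⊕0⊕0⊕0 = 1
s8: b8⊕b9⊕b10⊕b11⊕b12⊕b13⊕b14⊕b15 = 1⊕1⊕0⊕0⊕0⊕0⊕0⊕0 = 0
Syndrome (s8...s1) = 0101 → position 5.
Overall parity (XOR of all 16 bits, including p0): 1⊕0⊕0⊕1⊕0⊕0⊕0⊕1⊕1⊕1⊕0⊕0⊕0⊕0⊕0⊕0 = 1
Overall=1, syndrome position=5 → single-bit error at position 5.

single 5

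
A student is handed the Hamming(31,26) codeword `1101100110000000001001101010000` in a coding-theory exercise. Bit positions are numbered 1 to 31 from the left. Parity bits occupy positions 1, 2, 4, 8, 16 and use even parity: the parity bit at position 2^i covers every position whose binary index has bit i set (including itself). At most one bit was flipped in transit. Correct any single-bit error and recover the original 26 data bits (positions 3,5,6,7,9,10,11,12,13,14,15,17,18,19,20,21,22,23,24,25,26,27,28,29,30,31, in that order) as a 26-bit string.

s1: b1⊕b3⊕b5⊕b7⊕b9⊕b11⊕b13⊕b15⊕b17⊕b19⊕b21⊕b23⊕b25⊕b27⊕b29⊕b31 = 1⊕0⊕1⊕0⊕1⊕0⊕0⊕0⊕0⊕1⊕0⊕1⊕1⊕1⊕0⊕0 = 1
s2: b2⊕b3⊕b6⊕b7⊕b10⊕b11⊕b14⊕b15⊕b18⊕b19⊕b22⊕b23⊕b26⊕b27⊕b30⊕b31 = 1⊕0⊕0⊕0⊕0⊕0⊕0⊕0⊕0⊕1⊕1⊕1⊕0⊕1⊕0⊕0 = 1
s4: b4⊕b5⊕b6⊕b7⊕b12⊕b13⊕b14⊕b15⊕b20⊕b21⊕b22⊕b23⊕b28⊕b29⊕b30⊕b31 = 1⊕1⊕0⊕0⊕0⊕0⊕0⊕0⊕0⊕0⊕1⊕1⊕0⊕0⊕0⊕0 = 0
s8: b8⊕b9⊕b10⊕b11⊕b12⊕b13⊕b14⊕b15⊕b24⊕b25⊕b26⊕b27⊕b28⊕b29⊕b30⊕b31 = 1⊕1⊕0⊕0⊕0⊕0⊕0⊕0⊕0⊕1⊕0⊕1⊕0⊕0⊕0⊕0 = 0
s16: b16⊕b17⊕b18⊕b19⊕b20⊕b21⊕b22⊕b23⊕b24⊕b25⊕b26⊕b27⊕b28⊕b29⊕b30⊕b31 = 0⊕0⊕0⊕1⊕0⊕0⊕1⊕1⊕0⊕1⊕0⊕1⊕0⊕0⊕0⊕0 = 1
Syndrome (s16...s1) = 10011 → position 19.
Flip bit 19: corrected codeword = 1101100110000000000001101010000
Data bits at positions 3,5,6,7,9,10,11,12,13,14,15,17,18,19,20,21,22,23,24,25,26,27,28,29,30,31: 01001000000000001101010000

01001000000000001101010000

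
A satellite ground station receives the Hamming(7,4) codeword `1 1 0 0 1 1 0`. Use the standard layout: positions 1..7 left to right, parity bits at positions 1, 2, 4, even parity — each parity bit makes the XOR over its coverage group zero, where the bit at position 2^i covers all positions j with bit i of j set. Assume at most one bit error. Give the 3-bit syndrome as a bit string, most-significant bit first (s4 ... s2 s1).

s1: b1⊕b3⊕b5⊕b7 = 1⊕0⊕1⊕0 = 0
s2: b2⊕b3⊕b6⊕b7 = 1⊕0⊕1⊕0 = 0
s4: b4⊕b5⊕b6⊕b7 = 0⊕1⊕1⊕0 = 0
Syndrome (s4...s1) = 000 → position 0 (no error).

000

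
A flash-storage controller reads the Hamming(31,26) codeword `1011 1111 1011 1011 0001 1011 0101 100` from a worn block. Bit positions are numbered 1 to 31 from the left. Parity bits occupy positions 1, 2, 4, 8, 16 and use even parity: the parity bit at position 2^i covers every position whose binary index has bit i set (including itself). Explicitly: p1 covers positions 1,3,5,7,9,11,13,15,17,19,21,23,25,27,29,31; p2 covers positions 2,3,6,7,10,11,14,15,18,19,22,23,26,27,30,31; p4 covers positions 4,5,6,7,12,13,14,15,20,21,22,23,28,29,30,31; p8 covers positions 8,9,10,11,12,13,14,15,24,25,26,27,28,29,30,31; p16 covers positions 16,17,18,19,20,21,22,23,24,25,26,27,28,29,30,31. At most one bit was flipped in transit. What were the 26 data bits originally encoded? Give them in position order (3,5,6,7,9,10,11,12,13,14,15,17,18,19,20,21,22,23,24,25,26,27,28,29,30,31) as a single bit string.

s1: b1⊕b3⊕b5⊕b7⊕b9⊕b11⊕b13⊕b15⊕b17⊕b19⊕b21⊕b23⊕b25⊕b27⊕b29⊕b31 = 1⊕1⊕1⊕1⊕1⊕1⊕1⊕1⊕0⊕0⊕1⊕1⊕0⊕0⊕1⊕0 = 1
s2: b2⊕b3⊕b6⊕b7⊕b10⊕b11⊕b14⊕b15⊕b18⊕b19⊕b22⊕b23⊕b26⊕b27⊕b30⊕b31 = 0⊕1⊕1⊕1⊕0⊕1⊕0⊕1⊕0⊕0⊕0⊕1⊕1⊕0⊕0⊕0 = 1
s4: b4⊕b5⊕b6⊕b7⊕b12⊕b13⊕b14⊕b15⊕b20⊕b21⊕b22⊕b23⊕b28⊕b29⊕b30⊕b31 = 1⊕1⊕1⊕1⊕1⊕1⊕0⊕1⊕1⊕1⊕0⊕1⊕1⊕1⊕0⊕0 = 0
s8: b8⊕b9⊕b10⊕b11⊕b12⊕b13⊕b14⊕b15⊕b24⊕b25⊕b26⊕b27⊕b28⊕b29⊕b30⊕b31 = 1⊕1⊕0⊕1⊕1⊕1⊕0⊕1⊕1⊕0⊕1⊕0⊕1⊕1⊕0⊕0 = 0
s16: b16⊕b17⊕b18⊕b19⊕b20⊕b21⊕b22⊕b23⊕b24⊕b25⊕b26⊕b27⊕b28⊕b29⊕b30⊕b31 = 1⊕0⊕0⊕0⊕1⊕1⊕0⊕1⊕1⊕0⊕1⊕0⊕1⊕1⊕0⊕0 = 0
Syndrome (s16...s1) = 00011 → position 3.
Flip bit 3: corrected codeword = 1001111110111011000110110101100
Data bits at positions 3,5,6,7,9,10,11,12,13,14,15,17,18,19,20,21,22,23,24,25,26,27,28,29,30,31: 01111011101000110110101100

01111011101000110110101100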